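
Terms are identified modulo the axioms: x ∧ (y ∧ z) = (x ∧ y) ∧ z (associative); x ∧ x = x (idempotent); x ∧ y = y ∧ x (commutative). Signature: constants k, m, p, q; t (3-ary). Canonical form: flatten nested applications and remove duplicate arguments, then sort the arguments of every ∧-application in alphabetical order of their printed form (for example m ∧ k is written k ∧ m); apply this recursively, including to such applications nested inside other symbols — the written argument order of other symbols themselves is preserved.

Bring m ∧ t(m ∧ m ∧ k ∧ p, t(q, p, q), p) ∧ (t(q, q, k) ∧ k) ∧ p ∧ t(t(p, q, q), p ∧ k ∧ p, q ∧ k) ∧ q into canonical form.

Merge nested applications:  m ∧ t(m ∧ m ∧ k ∧ p, t(q, p, q), p) ∧ t(q, q, k) ∧ k ∧ p ∧ t(t(p, q, q), p ∧ k ∧ p, q ∧ k) ∧ q
Canonicalize subterm:  t(m ∧ m ∧ k ∧ p, t(q, p, q), p)  →  t(k ∧ m ∧ p, t(q, p, q), p)
Inside:  t(t(p, q, q), p ∧ k ∧ p, q ∧ k)  →  t(t(p, q, q), k ∧ p, k ∧ q)
Sort:  k ∧ m ∧ p ∧ q ∧ t(k ∧ m ∧ p, t(q, p, q), p) ∧ t(q, q, k) ∧ t(t(p, q, q), k ∧ p, k ∧ q)

Answer: k ∧ m ∧ p ∧ q ∧ t(k ∧ m ∧ p, t(q, p, q), p) ∧ t(q, q, k) ∧ t(t(p, q, q), k ∧ p, k ∧ q)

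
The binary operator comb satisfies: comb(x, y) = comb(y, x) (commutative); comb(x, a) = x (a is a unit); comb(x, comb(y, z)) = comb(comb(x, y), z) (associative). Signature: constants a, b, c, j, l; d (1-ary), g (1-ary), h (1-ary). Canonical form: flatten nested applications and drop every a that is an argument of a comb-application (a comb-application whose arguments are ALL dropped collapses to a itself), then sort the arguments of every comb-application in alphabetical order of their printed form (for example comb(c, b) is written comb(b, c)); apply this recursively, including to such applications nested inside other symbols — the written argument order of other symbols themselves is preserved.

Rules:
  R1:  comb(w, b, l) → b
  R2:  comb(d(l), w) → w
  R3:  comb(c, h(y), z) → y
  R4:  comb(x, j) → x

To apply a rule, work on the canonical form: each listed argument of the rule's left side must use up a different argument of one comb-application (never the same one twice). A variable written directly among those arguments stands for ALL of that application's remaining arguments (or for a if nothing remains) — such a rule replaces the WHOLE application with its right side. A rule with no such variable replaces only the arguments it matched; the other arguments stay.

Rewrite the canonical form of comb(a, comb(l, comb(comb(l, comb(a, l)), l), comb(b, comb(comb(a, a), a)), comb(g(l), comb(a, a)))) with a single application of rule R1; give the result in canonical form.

Canonical form:  comb(b, g(l), l, l, l, l)
Apply R1:  consuming b, l;  w := comb(g(l), l, l, l)
The extension variable absorbs all remaining arguments, so the whole application is rewritten.
Result:  b

Answer: b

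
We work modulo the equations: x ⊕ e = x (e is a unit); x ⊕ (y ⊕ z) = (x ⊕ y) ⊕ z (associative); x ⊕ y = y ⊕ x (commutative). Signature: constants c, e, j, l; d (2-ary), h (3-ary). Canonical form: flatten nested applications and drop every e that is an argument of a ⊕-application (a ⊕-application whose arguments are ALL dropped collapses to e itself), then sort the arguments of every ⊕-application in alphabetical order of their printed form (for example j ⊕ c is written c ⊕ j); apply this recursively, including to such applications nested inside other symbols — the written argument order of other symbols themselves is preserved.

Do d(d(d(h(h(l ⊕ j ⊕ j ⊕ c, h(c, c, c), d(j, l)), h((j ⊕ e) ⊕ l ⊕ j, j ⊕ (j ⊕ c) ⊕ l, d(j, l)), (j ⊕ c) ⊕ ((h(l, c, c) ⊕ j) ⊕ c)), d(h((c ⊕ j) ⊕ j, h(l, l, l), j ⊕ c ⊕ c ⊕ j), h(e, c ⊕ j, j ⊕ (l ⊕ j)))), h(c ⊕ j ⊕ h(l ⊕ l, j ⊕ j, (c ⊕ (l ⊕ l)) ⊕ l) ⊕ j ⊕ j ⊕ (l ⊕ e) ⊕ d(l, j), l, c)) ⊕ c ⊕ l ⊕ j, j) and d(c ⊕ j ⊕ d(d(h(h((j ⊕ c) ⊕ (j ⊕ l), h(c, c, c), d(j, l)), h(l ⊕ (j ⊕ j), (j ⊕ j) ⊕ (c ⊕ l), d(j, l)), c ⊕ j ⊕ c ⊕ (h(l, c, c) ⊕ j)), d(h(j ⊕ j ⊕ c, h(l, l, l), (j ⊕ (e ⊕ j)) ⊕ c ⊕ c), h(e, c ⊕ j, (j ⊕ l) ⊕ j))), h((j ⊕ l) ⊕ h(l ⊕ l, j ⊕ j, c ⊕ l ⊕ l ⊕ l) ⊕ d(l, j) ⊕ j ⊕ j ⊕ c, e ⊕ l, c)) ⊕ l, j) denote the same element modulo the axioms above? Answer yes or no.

Left:  d(d(d(h(h(l ⊕ j ⊕ j ⊕ c, h(c, c, c), d(j, l)), h((j ⊕ e) ⊕ l ⊕ j, j ⊕ (j ⊕ c) ⊕ l, d(j, l)), (j ⊕ c) ⊕ ((h(l, c, c) ⊕ j) ⊕ c)), d(h((c ⊕ j) ⊕ j, h(l, l, l), j ⊕ c ⊕ c ⊕ j), h(e, c ⊕ j, j ⊕ (l ⊕ j)))), h(c ⊕ j ⊕ h(l ⊕ l, j ⊕ j, (c ⊕ (l ⊕ l)) ⊕ l) ⊕ j ⊕ j ⊕ (l ⊕ e) ⊕ d(l, j), l, c)) ⊕ c ⊕ l ⊕ j, j)
  Descend into:  d(d(h(h(l ⊕ j ⊕ j ⊕ c, h(c, c, c), d(j, l)), h((j ⊕ e) ⊕ l ⊕ j, j ⊕ (j ⊕ c) ⊕ l, d(j, l)), (j ⊕ c) ⊕ ((h(l, c, c) ⊕ j) ⊕ c)), d(h((c ⊕ j) ⊕ j, h(l, l, l), j ⊕ c ⊕ c ⊕ j), h(e, c ⊕ j, j ⊕ (l ⊕ j)))), h(c ⊕ j ⊕ h(l ⊕ l, j ⊕ j, (c ⊕ (l ⊕ l)) ⊕ l) ⊕ j ⊕ j ⊕ (l ⊕ e) ⊕ d(l, j), l, c)) ⊕ c ⊕ l ⊕ j
  Inside:  d(d(h(h(l ⊕ j ⊕ j ⊕ c, h(c, c, c), d(j, l)), h((j ⊕ e) ⊕ l ⊕ j, j ⊕ (j ⊕ c) ⊕ l, d(j, l)), (j ⊕ c) ⊕ ((h(l, c, c) ⊕ j) ⊕ c)), d(h((c ⊕ j) ⊕ j, h(l, l, l), j ⊕ c ⊕ c ⊕ j), h(e, c ⊕ j, j ⊕ (l ⊕ j)))), h(c ⊕ j ⊕ h(l ⊕ l, j ⊕ j, (c ⊕ (l ⊕ l)) ⊕ l) ⊕ j ⊕ j ⊕ (l ⊕ e) ⊕ d(l, j), l, c))  →  d(d(h(h(c ⊕ j ⊕ j ⊕ l, h(c, c, c), d(j, l)), h(j ⊕ j ⊕ l, c ⊕ j ⊕ j ⊕ l, d(j, l)), c ⊕ c ⊕ h(l, c, c) ⊕ j ⊕ j), d(h(c ⊕ j ⊕ j, h(l, l, l), c ⊕ c ⊕ j ⊕ j), h(e, c ⊕ j, j ⊕ j ⊕ l))), h(c ⊕ d(l, j) ⊕ h(l ⊕ l, j ⊕ j, c ⊕ l ⊕ l ⊕ l) ⊕ j ⊕ j ⊕ j ⊕ l, l, c))
  Order the arguments:  c ⊕ d(d(h(h(c ⊕ j ⊕ j ⊕ l, h(c, c, c), d(j, l)), h(j ⊕ j ⊕ l, c ⊕ j ⊕ j ⊕ l, d(j, l)), c ⊕ c ⊕ h(l, c, c) ⊕ j ⊕ j), d(h(c ⊕ j ⊕ j, h(l, l, l), c ⊕ c ⊕ j ⊕ j), h(e, c ⊕ j, j ⊕ j ⊕ l))), h(c ⊕ d(l, j) ⊕ h(l ⊕ l, j ⊕ j, c ⊕ l ⊕ l ⊕ l) ⊕ j ⊕ j ⊕ j ⊕ l, l, c)) ⊕ j ⊕ l
  Reassemble:  d(c ⊕ d(d(h(h(c ⊕ j ⊕ j ⊕ l, h(c, c, c), d(j, l)), h(j ⊕ j ⊕ l, c ⊕ j ⊕ j ⊕ l, d(j, l)), c ⊕ c ⊕ h(l, c, c) ⊕ j ⊕ j), d(h(c ⊕ j ⊕ j, h(l, l, l), c ⊕ c ⊕ j ⊕ j), h(e, c ⊕ j, j ⊕ j ⊕ l))), h(c ⊕ d(l, j) ⊕ h(l ⊕ l, j ⊕ j, c ⊕ l ⊕ l ⊕ l) ⊕ j ⊕ j ⊕ j ⊕ l, l, c)) ⊕ j ⊕ l, j)
Right:  d(c ⊕ j ⊕ d(d(h(h((j ⊕ c) ⊕ (j ⊕ l), h(c, c, c), d(j, l)), h(l ⊕ (j ⊕ j), (j ⊕ j) ⊕ (c ⊕ l), d(j, l)), c ⊕ j ⊕ c ⊕ (h(l, c, c) ⊕ j)), d(h(j ⊕ j ⊕ c, h(l, l, l), (j ⊕ (e ⊕ j)) ⊕ c ⊕ c), h(e, c ⊕ j, (j ⊕ l) ⊕ j))), h((j ⊕ l) ⊕ h(l ⊕ l, j ⊕ j, c ⊕ l ⊕ l ⊕ l) ⊕ d(l, j) ⊕ j ⊕ j ⊕ c, e ⊕ l, c)) ⊕ l, j)
  Work inside:  c ⊕ j ⊕ d(d(h(h((j ⊕ c) ⊕ (j ⊕ l), h(c, c, c), d(j, l)), h(l ⊕ (j ⊕ j), (j ⊕ j) ⊕ (c ⊕ l), d(j, l)), c ⊕ j ⊕ c ⊕ (h(l, c, c) ⊕ j)), d(h(j ⊕ j ⊕ c, h(l, l, l), (j ⊕ (e ⊕ j)) ⊕ c ⊕ c), h(e, c ⊕ j, (j ⊕ l) ⊕ j))), h((j ⊕ l) ⊕ h(l ⊕ l, j ⊕ j, c ⊕ l ⊕ l ⊕ l) ⊕ d(l, j) ⊕ j ⊕ j ⊕ c, e ⊕ l, c)) ⊕ l
  Simplify inside:  d(d(h(h((j ⊕ c) ⊕ (j ⊕ l), h(c, c, c), d(j, l)), h(l ⊕ (j ⊕ j), (j ⊕ j) ⊕ (c ⊕ l), d(j, l)), c ⊕ j ⊕ c ⊕ (h(l, c, c) ⊕ j)), d(h(j ⊕ j ⊕ c, h(l, l, l), (j ⊕ (e ⊕ j)) ⊕ c ⊕ c), h(e, c ⊕ j, (j ⊕ l) ⊕ j))), h((j ⊕ l) ⊕ h(l ⊕ l, j ⊕ j, c ⊕ l ⊕ l ⊕ l) ⊕ d(l, j) ⊕ j ⊕ j ⊕ c, e ⊕ l, c))  →  d(d(h(h(c ⊕ j ⊕ j ⊕ l, h(c, c, c), d(j, l)), h(j ⊕ j ⊕ l, c ⊕ j ⊕ j ⊕ l, d(j, l)), c ⊕ c ⊕ h(l, c, c) ⊕ j ⊕ j), d(h(c ⊕ j ⊕ j, h(l, l, l), c ⊕ c ⊕ j ⊕ j), h(e, c ⊕ j, j ⊕ j ⊕ l))), h(c ⊕ d(l, j) ⊕ h(l ⊕ l, j ⊕ j, c ⊕ l ⊕ l ⊕ l) ⊕ j ⊕ j ⊕ j ⊕ l, l, c))
  Sort:  c ⊕ d(d(h(h(c ⊕ j ⊕ j ⊕ l, h(c, c, c), d(j, l)), h(j ⊕ j ⊕ l, c ⊕ j ⊕ j ⊕ l, d(j, l)), c ⊕ c ⊕ h(l, c, c) ⊕ j ⊕ j), d(h(c ⊕ j ⊕ j, h(l, l, l), c ⊕ c ⊕ j ⊕ j), h(e, c ⊕ j, j ⊕ j ⊕ l))), h(c ⊕ d(l, j) ⊕ h(l ⊕ l, j ⊕ j, c ⊕ l ⊕ l ⊕ l) ⊕ j ⊕ j ⊕ j ⊕ l, l, c)) ⊕ j ⊕ l
  Put back:  d(c ⊕ d(d(h(h(c ⊕ j ⊕ j ⊕ l, h(c, c, c), d(j, l)), h(j ⊕ j ⊕ l, c ⊕ j ⊕ j ⊕ l, d(j, l)), c ⊕ c ⊕ h(l, c, c) ⊕ j ⊕ j), d(h(c ⊕ j ⊕ j, h(l, l, l), c ⊕ c ⊕ j ⊕ j), h(e, c ⊕ j, j ⊕ j ⊕ l))), h(c ⊕ d(l, j) ⊕ h(l ⊕ l, j ⊕ j, c ⊕ l ⊕ l ⊕ l) ⊕ j ⊕ j ⊕ j ⊕ l, l, c)) ⊕ j ⊕ l, j)

Answer: yes — both canonical forms are d(c ⊕ d(d(h(h(c ⊕ j ⊕ j ⊕ l, h(c, c, c), d(j, l)), h(j ⊕ j ⊕ l, c ⊕ j ⊕ j ⊕ l, d(j, l)), c ⊕ c ⊕ h(l, c, c) ⊕ j ⊕ j), d(h(c ⊕ j ⊕ j, h(l, l, l), c ⊕ c ⊕ j ⊕ j), h(e, c ⊕ j, j ⊕ j ⊕ l))), h(c ⊕ d(l, j) ⊕ h(l ⊕ l, j ⊕ j, c ⊕ l ⊕ l ⊕ l) ⊕ j ⊕ j ⊕ j ⊕ l, l, c)) ⊕ j ⊕ l, j)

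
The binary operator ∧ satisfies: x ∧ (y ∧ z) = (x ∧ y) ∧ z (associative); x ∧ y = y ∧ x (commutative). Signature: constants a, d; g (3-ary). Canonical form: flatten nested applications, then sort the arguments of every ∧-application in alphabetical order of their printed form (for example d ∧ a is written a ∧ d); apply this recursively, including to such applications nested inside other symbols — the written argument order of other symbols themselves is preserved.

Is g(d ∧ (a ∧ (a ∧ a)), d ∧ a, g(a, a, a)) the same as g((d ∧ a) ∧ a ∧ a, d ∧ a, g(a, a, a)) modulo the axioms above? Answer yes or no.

Left:  g(d ∧ (a ∧ (a ∧ a)), d ∧ a, g(a, a, a))
  Descend into:  d ∧ (a ∧ (a ∧ a))
  Merge nested applications:  d ∧ a ∧ a ∧ a
  Order the arguments:  a ∧ a ∧ a ∧ d
  Rebuild:  g(a ∧ a ∧ a ∧ d, a ∧ d, g(a, a, a))
Right:  g((d ∧ a) ∧ a ∧ a, d ∧ a, g(a, a, a))
  Descend into:  (d ∧ a) ∧ a ∧ a
  Flatten:  d ∧ a ∧ a ∧ a
  Order the arguments:  a ∧ a ∧ a ∧ d
  Rebuild:  g(a ∧ a ∧ a ∧ d, a ∧ d, g(a, a, a))

Answer: yes — both canonical forms are g(a ∧ a ∧ a ∧ d, a ∧ d, g(a, a, a))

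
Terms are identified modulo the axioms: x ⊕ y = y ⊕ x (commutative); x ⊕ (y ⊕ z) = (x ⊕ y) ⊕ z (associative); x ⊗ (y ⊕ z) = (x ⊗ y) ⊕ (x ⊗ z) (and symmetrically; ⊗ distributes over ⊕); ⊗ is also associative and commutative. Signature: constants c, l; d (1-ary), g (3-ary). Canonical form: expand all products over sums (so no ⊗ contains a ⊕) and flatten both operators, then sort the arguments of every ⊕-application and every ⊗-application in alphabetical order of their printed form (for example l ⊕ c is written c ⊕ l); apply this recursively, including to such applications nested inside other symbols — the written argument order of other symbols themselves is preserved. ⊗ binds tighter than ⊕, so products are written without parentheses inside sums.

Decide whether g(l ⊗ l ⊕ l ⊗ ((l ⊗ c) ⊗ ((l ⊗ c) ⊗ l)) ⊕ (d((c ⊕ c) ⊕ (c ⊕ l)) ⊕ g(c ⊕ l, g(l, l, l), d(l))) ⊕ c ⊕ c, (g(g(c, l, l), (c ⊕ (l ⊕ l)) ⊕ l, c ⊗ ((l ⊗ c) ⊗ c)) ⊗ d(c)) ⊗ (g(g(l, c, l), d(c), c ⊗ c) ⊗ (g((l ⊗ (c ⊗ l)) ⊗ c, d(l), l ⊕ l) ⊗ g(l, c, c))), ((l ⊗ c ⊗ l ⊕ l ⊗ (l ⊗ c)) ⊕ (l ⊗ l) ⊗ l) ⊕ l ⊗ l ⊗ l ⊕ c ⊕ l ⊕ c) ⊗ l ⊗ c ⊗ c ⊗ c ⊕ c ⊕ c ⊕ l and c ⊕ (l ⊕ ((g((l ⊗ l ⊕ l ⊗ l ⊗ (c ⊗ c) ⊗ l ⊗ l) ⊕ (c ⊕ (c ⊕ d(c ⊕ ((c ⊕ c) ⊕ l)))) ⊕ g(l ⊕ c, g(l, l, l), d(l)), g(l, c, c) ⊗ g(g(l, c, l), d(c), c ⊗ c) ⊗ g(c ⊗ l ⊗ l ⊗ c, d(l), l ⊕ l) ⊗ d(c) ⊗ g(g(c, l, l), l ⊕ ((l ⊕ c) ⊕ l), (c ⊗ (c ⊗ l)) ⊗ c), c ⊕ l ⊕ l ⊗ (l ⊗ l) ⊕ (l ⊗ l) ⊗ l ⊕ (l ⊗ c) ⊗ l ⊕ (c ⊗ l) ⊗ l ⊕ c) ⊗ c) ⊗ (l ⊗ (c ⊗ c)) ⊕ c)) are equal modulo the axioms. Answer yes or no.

Left:  g(l ⊗ l ⊕ l ⊗ ((l ⊗ c) ⊗ ((l ⊗ c) ⊗ l)) ⊕ (d((c ⊕ c) ⊕ (c ⊕ l)) ⊕ g(c ⊕ l, g(l, l, l), d(l))) ⊕ c ⊕ c, (g(g(c, l, l), (c ⊕ (l ⊕ l)) ⊕ l, c ⊗ ((l ⊗ c) ⊗ c)) ⊗ d(c)) ⊗ (g(g(l, c, l), d(c), c ⊗ c) ⊗ (g((l ⊗ (c ⊗ l)) ⊗ c, d(l), l ⊕ l) ⊗ g(l, c, c))), ((l ⊗ c ⊗ l ⊕ l ⊗ (l ⊗ c)) ⊕ (l ⊗ l) ⊗ l) ⊕ l ⊗ l ⊗ l ⊕ c ⊕ l ⊕ c) ⊗ l ⊗ c ⊗ c ⊗ c ⊕ c ⊕ c ⊕ l
  Merge nested applications:  c ⊗ c ⊗ c ⊗ g(c ⊕ c ⊕ c ⊗ c ⊗ l ⊗ l ⊗ l ⊗ l ⊕ d(c ⊕ c ⊕ c ⊕ l) ⊕ g(c ⊕ l, g(l, l, l), d(l)) ⊕ l ⊗ l, d(c) ⊗ g(c ⊗ c ⊗ l ⊗ l, d(l), l ⊕ l) ⊗ g(g(c, l, l), c ⊕ l ⊕ l ⊕ l, c ⊗ c ⊗ c ⊗ l) ⊗ g(g(l, c, l), d(c), c ⊗ c) ⊗ g(l, c, c), c ⊕ c ⊕ c ⊗ l ⊗ l ⊕ c ⊗ l ⊗ l ⊕ l ⊕ l ⊗ l ⊗ l ⊕ l ⊗ l ⊗ l) ⊗ l ⊕ c ⊕ c ⊕ l
  Sort arguments:  c ⊕ c ⊕ c ⊗ c ⊗ c ⊗ g(c ⊕ c ⊕ c ⊗ c ⊗ l ⊗ l ⊗ l ⊗ l ⊕ d(c ⊕ c ⊕ c ⊕ l) ⊕ g(c ⊕ l, g(l, l, l), d(l)) ⊕ l ⊗ l, d(c) ⊗ g(c ⊗ c ⊗ l ⊗ l, d(l), l ⊕ l) ⊗ g(g(c, l, l), c ⊕ l ⊕ l ⊕ l, c ⊗ c ⊗ c ⊗ l) ⊗ g(g(l, c, l), d(c), c ⊗ c) ⊗ g(l, c, c), c ⊕ c ⊕ c ⊗ l ⊗ l ⊕ c ⊗ l ⊗ l ⊕ l ⊕ l ⊗ l ⊗ l ⊕ l ⊗ l ⊗ l) ⊗ l ⊕ l
Right:  c ⊕ (l ⊕ ((g((l ⊗ l ⊕ l ⊗ l ⊗ (c ⊗ c) ⊗ l ⊗ l) ⊕ (c ⊕ (c ⊕ d(c ⊕ ((c ⊕ c) ⊕ l)))) ⊕ g(l ⊕ c, g(l, l, l), d(l)), g(l, c, c) ⊗ g(g(l, c, l), d(c), c ⊗ c) ⊗ g(c ⊗ l ⊗ l ⊗ c, d(l), l ⊕ l) ⊗ d(c) ⊗ g(g(c, l, l), l ⊕ ((l ⊕ c) ⊕ l), (c ⊗ (c ⊗ l)) ⊗ c), c ⊕ l ⊕ l ⊗ (l ⊗ l) ⊕ (l ⊗ l) ⊗ l ⊕ (l ⊗ c) ⊗ l ⊕ (c ⊗ l) ⊗ l ⊕ c) ⊗ c) ⊗ (l ⊗ (c ⊗ c)) ⊕ c))
  Merge nested applications:  c ⊕ l ⊕ c ⊗ c ⊗ c ⊗ g(c ⊕ c ⊕ c ⊗ c ⊗ l ⊗ l ⊗ l ⊗ l ⊕ d(c ⊕ c ⊕ c ⊕ l) ⊕ g(c ⊕ l, g(l, l, l), d(l)) ⊕ l ⊗ l, d(c) ⊗ g(c ⊗ c ⊗ l ⊗ l, d(l), l ⊕ l) ⊗ g(g(c, l, l), c ⊕ l ⊕ l ⊕ l, c ⊗ c ⊗ c ⊗ l) ⊗ g(g(l, c, l), d(c), c ⊗ c) ⊗ g(l, c, c), c ⊕ c ⊕ c ⊗ l ⊗ l ⊕ c ⊗ l ⊗ l ⊕ l ⊕ l ⊗ l ⊗ l ⊕ l ⊗ l ⊗ l) ⊗ l ⊕ c
  Sort arguments:  c ⊕ c ⊕ c ⊗ c ⊗ c ⊗ g(c ⊕ c ⊕ c ⊗ c ⊗ l ⊗ l ⊗ l ⊗ l ⊕ d(c ⊕ c ⊕ c ⊕ l) ⊕ g(c ⊕ l, g(l, l, l), d(l)) ⊕ l ⊗ l, d(c) ⊗ g(c ⊗ c ⊗ l ⊗ l, d(l), l ⊕ l) ⊗ g(g(c, l, l), c ⊕ l ⊕ l ⊕ l, c ⊗ c ⊗ c ⊗ l) ⊗ g(g(l, c, l), d(c), c ⊗ c) ⊗ g(l, c, c), c ⊕ c ⊕ c ⊗ l ⊗ l ⊕ c ⊗ l ⊗ l ⊕ l ⊕ l ⊗ l ⊗ l ⊕ l ⊗ l ⊗ l) ⊗ l ⊕ l

Answer: yes — both canonical forms are c ⊕ c ⊕ c ⊗ c ⊗ c ⊗ g(c ⊕ c ⊕ c ⊗ c ⊗ l ⊗ l ⊗ l ⊗ l ⊕ d(c ⊕ c ⊕ c ⊕ l) ⊕ g(c ⊕ l, g(l, l, l), d(l)) ⊕ l ⊗ l, d(c) ⊗ g(c ⊗ c ⊗ l ⊗ l, d(l), l ⊕ l) ⊗ g(g(c, l, l), c ⊕ l ⊕ l ⊕ l, c ⊗ c ⊗ c ⊗ l) ⊗ g(g(l, c, l), d(c), c ⊗ c) ⊗ g(l, c, c), c ⊕ c ⊕ c ⊗ l ⊗ l ⊕ c ⊗ l ⊗ l ⊕ l ⊕ l ⊗ l ⊗ l ⊕ l ⊗ l ⊗ l) ⊗ l ⊕ l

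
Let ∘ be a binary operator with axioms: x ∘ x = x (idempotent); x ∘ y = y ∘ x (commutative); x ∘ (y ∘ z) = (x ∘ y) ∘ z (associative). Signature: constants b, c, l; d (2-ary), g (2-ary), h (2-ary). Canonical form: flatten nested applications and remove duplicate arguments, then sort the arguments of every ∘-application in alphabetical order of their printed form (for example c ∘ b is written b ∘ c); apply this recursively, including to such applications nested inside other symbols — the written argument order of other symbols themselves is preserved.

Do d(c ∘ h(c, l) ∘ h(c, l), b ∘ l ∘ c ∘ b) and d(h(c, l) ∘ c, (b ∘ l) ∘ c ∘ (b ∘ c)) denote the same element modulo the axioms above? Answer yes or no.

Left:  d(c ∘ h(c, l) ∘ h(c, l), b ∘ l ∘ c ∘ b)
  Descend into:  c ∘ h(c, l) ∘ h(c, l)
  Idempotence:  drop duplicate h(c, l)
  Sort:  c ∘ h(c, l)
  Rebuild:  d(c ∘ h(c, l), b ∘ c ∘ l)
Right:  d(h(c, l) ∘ c, (b ∘ l) ∘ c ∘ (b ∘ c))
  Work inside:  (b ∘ l) ∘ c ∘ (b ∘ c)
  Merge nested applications:  b ∘ l ∘ c ∘ b ∘ c
  Idempotence:  drop duplicate b, c
  Sort arguments:  b ∘ c ∘ l
  Rebuild:  d(c ∘ h(c, l), b ∘ c ∘ l)

Answer: yes — both canonical forms are d(c ∘ h(c, l), b ∘ c ∘ l)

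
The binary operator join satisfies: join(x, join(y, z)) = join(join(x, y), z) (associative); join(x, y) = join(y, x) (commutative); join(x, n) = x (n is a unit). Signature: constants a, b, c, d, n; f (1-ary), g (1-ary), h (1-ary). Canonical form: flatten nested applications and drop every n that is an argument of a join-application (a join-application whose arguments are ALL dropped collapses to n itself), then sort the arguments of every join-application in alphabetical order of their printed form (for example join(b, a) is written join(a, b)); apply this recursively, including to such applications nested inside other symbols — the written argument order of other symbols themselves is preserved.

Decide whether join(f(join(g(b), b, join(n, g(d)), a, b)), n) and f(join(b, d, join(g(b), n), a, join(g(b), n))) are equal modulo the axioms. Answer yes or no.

Answer: no — f(join(a, b, b, g(b), g(d))) vs f(join(a, b, d, g(b), g(b)))

Derivation:
Left:  join(f(join(g(b), b, join(n, g(d)), a, b)), n)
  Simplify inside:  f(join(g(b), b, join(n, g(d)), a, b))  →  f(join(a, b, b, g(b), g(d)))
  Units out:  drop n
  Sort arguments:  f(join(a, b, b, g(b), g(d)))
Right:  f(join(b, d, join(g(b), n), a, join(g(b), n)))
  Work inside:  join(b, d, join(g(b), n), a, join(g(b), n))
  Un-nest:  join(b, d, g(b), n, a, g(b), n)
  Drop the unit:  drop n (×2)
  Sort:  join(a, b, d, g(b), g(b))
  Reassemble:  f(join(a, b, d, g(b), g(b)))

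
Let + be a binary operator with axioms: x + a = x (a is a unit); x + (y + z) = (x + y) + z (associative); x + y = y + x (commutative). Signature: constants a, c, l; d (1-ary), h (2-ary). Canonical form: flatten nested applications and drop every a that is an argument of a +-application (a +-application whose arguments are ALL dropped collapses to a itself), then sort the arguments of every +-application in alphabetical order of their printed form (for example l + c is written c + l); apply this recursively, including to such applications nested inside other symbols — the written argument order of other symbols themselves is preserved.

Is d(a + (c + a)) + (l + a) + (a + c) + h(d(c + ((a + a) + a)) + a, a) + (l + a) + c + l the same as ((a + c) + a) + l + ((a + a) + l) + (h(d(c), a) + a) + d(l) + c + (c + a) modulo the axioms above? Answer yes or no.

Left:  d(a + (c + a)) + (l + a) + (a + c) + h(d(c + ((a + a) + a)) + a, a) + (l + a) + c + l
  Merge nested applications:  d(a + (c + a)) + l + a + a + c + h(d(c + ((a + a) + a)) + a, a) + l + a + c + l
  Inside:  d(a + (c + a))  →  d(c)
  Canonicalize subterm:  h(d(c + ((a + a) + a)) + a, a)  →  h(d(c), a)
  Drop the unit:  drop a (×3)
  Order the arguments:  c + c + d(c) + h(d(c), a) + l + l + l
Right:  ((a + c) + a) + l + ((a + a) + l) + (h(d(c), a) + a) + d(l) + c + (c + a)
  Un-nest:  a + c + a + l + a + a + l + h(d(c), a) + a + d(l) + c + c + a
  Unit:  drop a (×6)
  Order the arguments:  c + c + c + d(l) + h(d(c), a) + l + l

Answer: no — c + c + d(c) + h(d(c), a) + l + l + l vs c + c + c + d(l) + h(d(c), a) + l + l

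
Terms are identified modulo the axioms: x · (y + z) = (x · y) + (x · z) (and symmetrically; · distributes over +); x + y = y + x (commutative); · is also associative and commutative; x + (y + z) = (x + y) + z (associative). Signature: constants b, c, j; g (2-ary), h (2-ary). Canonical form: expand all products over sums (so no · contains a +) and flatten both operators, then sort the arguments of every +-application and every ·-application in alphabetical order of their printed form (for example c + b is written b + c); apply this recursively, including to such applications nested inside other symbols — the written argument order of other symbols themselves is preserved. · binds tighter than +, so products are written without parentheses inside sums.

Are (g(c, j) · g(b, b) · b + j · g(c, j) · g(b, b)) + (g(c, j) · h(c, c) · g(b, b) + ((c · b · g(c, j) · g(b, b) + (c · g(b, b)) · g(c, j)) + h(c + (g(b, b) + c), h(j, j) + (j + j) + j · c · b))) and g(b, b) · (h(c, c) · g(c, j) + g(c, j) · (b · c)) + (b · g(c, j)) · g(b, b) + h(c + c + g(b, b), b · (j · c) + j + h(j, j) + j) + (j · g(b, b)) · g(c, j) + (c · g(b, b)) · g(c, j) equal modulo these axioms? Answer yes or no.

Left:  (g(c, j) · g(b, b) · b + j · g(c, j) · g(b, b)) + (g(c, j) · h(c, c) · g(b, b) + ((c · b · g(c, j) · g(b, b) + (c · g(b, b)) · g(c, j)) + h(c + (g(b, b) + c), h(j, j) + (j + j) + j · c · b)))
  Merge nested applications:  b · g(b, b) · g(c, j) + g(b, b) · g(c, j) · j + g(b, b) · g(c, j) · h(c, c) + b · c · g(b, b) · g(c, j) + c · g(b, b) · g(c, j) + h(c + c + g(b, b), b · c · j + h(j, j) + j + j)
  Order the arguments:  b · c · g(b, b) · g(c, j) + b · g(b, b) · g(c, j) + c · g(b, b) · g(c, j) + g(b, b) · g(c, j) · h(c, c) + g(b, b) · g(c, j) · j + h(c + c + g(b, b), b · c · j + h(j, j) + j + j)
Right:  g(b, b) · (h(c, c) · g(c, j) + g(c, j) · (b · c)) + (b · g(c, j)) · g(b, b) + h(c + c + g(b, b), b · (j · c) + j + h(j, j) + j) + (j · g(b, b)) · g(c, j) + (c · g(b, b)) · g(c, j)
  Expand products over sums:  g(b, b) · g(c, j) · h(c, c) + b · c · g(b, b) · g(c, j) + b · g(b, b) · g(c, j) + h(c + c + g(b, b), b · c · j + h(j, j) + j + j) + g(b, b) · g(c, j) · j + c · g(b, b) · g(c, j)
  Sort:  b · c · g(b, b) · g(c, j) + b · g(b, b) · g(c, j) + c · g(b, b) · g(c, j) + g(b, b) · g(c, j) · h(c, c) + g(b, b) · g(c, j) · j + h(c + c + g(b, b), b · c · j + h(j, j) + j + j)

Answer: yes — both canonical forms are b · c · g(b, b) · g(c, j) + b · g(b, b) · g(c, j) + c · g(b, b) · g(c, j) + g(b, b) · g(c, j) · h(c, c) + g(b, b) · g(c, j) · j + h(c + c + g(b, b), b · c · j + h(j, j) + j + j)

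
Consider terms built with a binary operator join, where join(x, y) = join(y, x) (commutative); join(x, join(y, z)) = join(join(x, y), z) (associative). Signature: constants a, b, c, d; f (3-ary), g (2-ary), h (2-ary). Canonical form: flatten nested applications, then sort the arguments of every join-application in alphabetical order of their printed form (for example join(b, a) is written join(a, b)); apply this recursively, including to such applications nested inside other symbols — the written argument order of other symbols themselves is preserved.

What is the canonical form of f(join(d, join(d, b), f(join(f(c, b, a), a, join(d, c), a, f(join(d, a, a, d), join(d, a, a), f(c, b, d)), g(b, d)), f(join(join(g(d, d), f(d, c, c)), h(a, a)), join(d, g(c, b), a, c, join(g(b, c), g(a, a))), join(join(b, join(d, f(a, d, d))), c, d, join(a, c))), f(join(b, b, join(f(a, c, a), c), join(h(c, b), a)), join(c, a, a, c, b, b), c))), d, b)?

Answer: f(join(b, d, d, f(join(a, a, c, d, f(c, b, a), f(join(a, a, d, d), join(a, a, d), f(c, b, d)), g(b, d)), f(join(f(d, c, c), g(d, d), h(a, a)), join(a, c, d, g(a, a), g(b, c), g(c, b)), join(a, b, c, c, d, d, f(a, d, d))), f(join(a, b, b, c, f(a, c, a), h(c, b)), join(a, a, b, b, c, c), c))), d, b)

Derivation:
Descend into:  join(d, join(d, b), f(join(f(c, b, a), a, join(d, c), a, f(join(d, a, a, d), join(d, a, a), f(c, b, d)), g(b, d)), f(join(join(g(d, d), f(d, c, c)), h(a, a)), join(d, g(c, b), a, c, join(g(b, c), g(a, a))), join(join(b, join(d, f(a, d, d))), c, d, join(a, c))), f(join(b, b, join(f(a, c, a), c), join(h(c, b), a)), join(c, a, a, c, b, b), c)))
Merge nested applications:  join(d, d, b, f(join(f(c, b, a), a, join(d, c), a, f(join(d, a, a, d), join(d, a, a), f(c, b, d)), g(b, d)), f(join(join(g(d, d), f(d, c, c)), h(a, a)), join(d, g(c, b), a, c, join(g(b, c), g(a, a))), join(join(b, join(d, f(a, d, d))), c, d, join(a, c))), f(join(b, b, join(f(a, c, a), c), join(h(c, b), a)), join(c, a, a, c, b, b), c)))
Canonicalize subterm:  f(join(f(c, b, a), a, join(d, c), a, f(join(d, a, a, d), join(d, a, a), f(c, b, d)), g(b, d)), f(join(join(g(d, d), f(d, c, c)), h(a, a)), join(d, g(c, b), a, c, join(g(b, c), g(a, a))), join(join(b, join(d, f(a, d, d))), c, d, join(a, c))), f(join(b, b, join(f(a, c, a), c), join(h(c, b), a)), join(c, a, a, c, b, b), c))  →  f(join(a, a, c, d, f(c, b, a), f(join(a, a, d, d), join(a, a, d), f(c, b, d)), g(b, d)), f(join(f(d, c, c), g(d, d), h(a, a)), join(a, c, d, g(a, a), g(b, c), g(c, b)), join(a, b, c, c, d, d, f(a, d, d))), f(join(a, b, b, c, f(a, c, a), h(c, b)), join(a, a, b, b, c, c), c))
Sort arguments:  join(b, d, d, f(join(a, a, c, d, f(c, b, a), f(join(a, a, d, d), join(a, a, d), f(c, b, d)), g(b, d)), f(join(f(d, c, c), g(d, d), h(a, a)), join(a, c, d, g(a, a), g(b, c), g(c, b)), join(a, b, c, c, d, d, f(a, d, d))), f(join(a, b, b, c, f(a, c, a), h(c, b)), join(a, a, b, b, c, c), c)))
Rebuild:  f(join(b, d, d, f(join(a, a, c, d, f(c, b, a), f(join(a, a, d, d), join(a, a, d), f(c, b, d)), g(b, d)), f(join(f(d, c, c), g(d, d), h(a, a)), join(a, c, d, g(a, a), g(b, c), g(c, b)), join(a, b, c, c, d, d, f(a, d, d))), f(join(a, b, b, c, f(a, c, a), h(c, b)), join(a, a, b, b, c, c), c))), d, b)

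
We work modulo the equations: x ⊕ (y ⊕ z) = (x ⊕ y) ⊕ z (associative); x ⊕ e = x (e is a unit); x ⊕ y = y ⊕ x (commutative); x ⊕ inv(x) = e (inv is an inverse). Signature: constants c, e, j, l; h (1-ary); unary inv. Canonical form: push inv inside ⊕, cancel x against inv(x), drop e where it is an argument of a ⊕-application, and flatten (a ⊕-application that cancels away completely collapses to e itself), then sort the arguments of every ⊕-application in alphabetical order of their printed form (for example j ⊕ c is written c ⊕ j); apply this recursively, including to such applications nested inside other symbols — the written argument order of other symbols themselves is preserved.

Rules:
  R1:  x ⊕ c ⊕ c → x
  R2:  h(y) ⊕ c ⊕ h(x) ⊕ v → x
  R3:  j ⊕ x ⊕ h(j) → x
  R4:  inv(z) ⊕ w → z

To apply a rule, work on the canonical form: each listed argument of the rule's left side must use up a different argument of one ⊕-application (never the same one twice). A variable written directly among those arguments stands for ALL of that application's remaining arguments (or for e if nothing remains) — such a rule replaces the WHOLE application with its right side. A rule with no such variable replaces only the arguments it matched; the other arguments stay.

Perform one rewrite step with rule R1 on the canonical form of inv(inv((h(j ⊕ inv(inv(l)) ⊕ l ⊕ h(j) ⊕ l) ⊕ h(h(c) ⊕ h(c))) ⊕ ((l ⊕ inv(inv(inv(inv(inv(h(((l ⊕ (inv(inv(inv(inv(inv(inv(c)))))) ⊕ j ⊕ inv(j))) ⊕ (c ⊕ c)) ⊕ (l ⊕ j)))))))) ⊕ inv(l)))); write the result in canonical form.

Answer: h(h(c) ⊕ h(c)) ⊕ h(h(j) ⊕ j ⊕ l ⊕ l ⊕ l) ⊕ inv(h(c ⊕ j ⊕ l ⊕ l))

Derivation:
Canonical form:  h(h(c) ⊕ h(c)) ⊕ h(h(j) ⊕ j ⊕ l ⊕ l ⊕ l) ⊕ inv(h(c ⊕ c ⊕ c ⊕ j ⊕ l ⊕ l))
Apply R1:  consuming c, c;  x := c ⊕ j ⊕ l ⊕ l
The extension variable absorbs all remaining arguments, so the whole application is rewritten.
Result:  h(h(c) ⊕ h(c)) ⊕ h(h(j) ⊕ j ⊕ l ⊕ l ⊕ l) ⊕ inv(h(c ⊕ j ⊕ l ⊕ l))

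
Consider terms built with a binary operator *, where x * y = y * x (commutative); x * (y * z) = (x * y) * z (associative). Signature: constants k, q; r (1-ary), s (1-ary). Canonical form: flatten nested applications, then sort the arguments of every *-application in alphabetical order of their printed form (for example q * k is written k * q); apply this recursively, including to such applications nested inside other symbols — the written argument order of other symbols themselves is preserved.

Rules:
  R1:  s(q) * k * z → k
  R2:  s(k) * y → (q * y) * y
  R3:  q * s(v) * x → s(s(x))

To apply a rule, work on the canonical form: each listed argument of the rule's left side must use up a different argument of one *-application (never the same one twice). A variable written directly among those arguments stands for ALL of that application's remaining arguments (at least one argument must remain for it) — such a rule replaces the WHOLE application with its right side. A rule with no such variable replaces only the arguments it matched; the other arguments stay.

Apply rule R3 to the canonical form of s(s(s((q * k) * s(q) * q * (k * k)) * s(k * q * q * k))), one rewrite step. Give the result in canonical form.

Answer: s(s(s(k * k * q * q) * s(s(s(k * k * k * q)))))

Derivation:
Canonical form:  s(s(s(k * k * k * q * q * s(q)) * s(k * k * q * q)))
Match R3:  consume q, s(q);  v := q, x := k * k * k * q
The extension variable absorbs all remaining arguments, so the whole application is rewritten.
Giving:  s(s(s(k * k * q * q) * s(s(s(k * k * k * q)))))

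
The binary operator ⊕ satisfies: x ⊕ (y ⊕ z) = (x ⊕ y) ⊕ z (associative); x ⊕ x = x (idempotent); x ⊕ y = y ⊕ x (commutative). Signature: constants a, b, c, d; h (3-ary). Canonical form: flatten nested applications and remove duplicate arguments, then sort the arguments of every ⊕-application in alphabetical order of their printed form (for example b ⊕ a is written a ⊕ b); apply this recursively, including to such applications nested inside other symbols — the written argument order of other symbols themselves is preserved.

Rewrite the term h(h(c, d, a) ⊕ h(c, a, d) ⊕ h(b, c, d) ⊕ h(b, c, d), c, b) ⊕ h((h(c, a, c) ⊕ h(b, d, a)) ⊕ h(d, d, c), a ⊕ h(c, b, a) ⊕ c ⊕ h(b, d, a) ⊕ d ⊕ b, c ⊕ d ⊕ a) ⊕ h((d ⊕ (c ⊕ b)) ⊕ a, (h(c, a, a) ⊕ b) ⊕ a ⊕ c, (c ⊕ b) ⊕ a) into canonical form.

Canonicalize subterm:  h(h(c, d, a) ⊕ h(c, a, d) ⊕ h(b, c, d) ⊕ h(b, c, d), c, b)  →  h(h(b, c, d) ⊕ h(c, a, d) ⊕ h(c, d, a), c, b)
Canonicalize subterm:  h((h(c, a, c) ⊕ h(b, d, a)) ⊕ h(d, d, c), a ⊕ h(c, b, a) ⊕ c ⊕ h(b, d, a) ⊕ d ⊕ b, c ⊕ d ⊕ a)  →  h(h(b, d, a) ⊕ h(c, a, c) ⊕ h(d, d, c), a ⊕ b ⊕ c ⊕ d ⊕ h(b, d, a) ⊕ h(c, b, a), a ⊕ c ⊕ d)
Inside:  h((d ⊕ (c ⊕ b)) ⊕ a, (h(c, a, a) ⊕ b) ⊕ a ⊕ c, (c ⊕ b) ⊕ a)  →  h(a ⊕ b ⊕ c ⊕ d, a ⊕ b ⊕ c ⊕ h(c, a, a), a ⊕ b ⊕ c)
Sort:  h(a ⊕ b ⊕ c ⊕ d, a ⊕ b ⊕ c ⊕ h(c, a, a), a ⊕ b ⊕ c) ⊕ h(h(b, c, d) ⊕ h(c, a, d) ⊕ h(c, d, a), c, b) ⊕ h(h(b, d, a) ⊕ h(c, a, c) ⊕ h(d, d, c), a ⊕ b ⊕ c ⊕ d ⊕ h(b, d, a) ⊕ h(c, b, a), a ⊕ c ⊕ d)

Answer: h(a ⊕ b ⊕ c ⊕ d, a ⊕ b ⊕ c ⊕ h(c, a, a), a ⊕ b ⊕ c) ⊕ h(h(b, c, d) ⊕ h(c, a, d) ⊕ h(c, d, a), c, b) ⊕ h(h(b, d, a) ⊕ h(c, a, c) ⊕ h(d, d, c), a ⊕ b ⊕ c ⊕ d ⊕ h(b, d, a) ⊕ h(c, b, a), a ⊕ c ⊕ d)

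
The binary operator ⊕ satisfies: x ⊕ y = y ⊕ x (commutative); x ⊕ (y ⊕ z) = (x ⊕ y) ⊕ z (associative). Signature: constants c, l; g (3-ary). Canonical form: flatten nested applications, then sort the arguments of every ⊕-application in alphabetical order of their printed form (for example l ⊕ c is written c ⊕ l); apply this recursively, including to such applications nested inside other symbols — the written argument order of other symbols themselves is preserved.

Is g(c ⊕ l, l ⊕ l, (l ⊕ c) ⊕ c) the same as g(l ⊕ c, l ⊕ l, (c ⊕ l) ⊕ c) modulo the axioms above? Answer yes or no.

Answer: yes — both canonical forms are g(c ⊕ l, l ⊕ l, c ⊕ c ⊕ l)

Derivation:
Left:  g(c ⊕ l, l ⊕ l, (l ⊕ c) ⊕ c)
  Work inside:  (l ⊕ c) ⊕ c
  Merge nested applications:  l ⊕ c ⊕ c
  Sort:  c ⊕ c ⊕ l
  Rebuild:  g(c ⊕ l, l ⊕ l, c ⊕ c ⊕ l)
Right:  g(l ⊕ c, l ⊕ l, (c ⊕ l) ⊕ c)
  Focus inside:  (c ⊕ l) ⊕ c
  Un-nest:  c ⊕ l ⊕ c
  Order the arguments:  c ⊕ c ⊕ l
  Reassemble:  g(c ⊕ l, l ⊕ l, c ⊕ c ⊕ l)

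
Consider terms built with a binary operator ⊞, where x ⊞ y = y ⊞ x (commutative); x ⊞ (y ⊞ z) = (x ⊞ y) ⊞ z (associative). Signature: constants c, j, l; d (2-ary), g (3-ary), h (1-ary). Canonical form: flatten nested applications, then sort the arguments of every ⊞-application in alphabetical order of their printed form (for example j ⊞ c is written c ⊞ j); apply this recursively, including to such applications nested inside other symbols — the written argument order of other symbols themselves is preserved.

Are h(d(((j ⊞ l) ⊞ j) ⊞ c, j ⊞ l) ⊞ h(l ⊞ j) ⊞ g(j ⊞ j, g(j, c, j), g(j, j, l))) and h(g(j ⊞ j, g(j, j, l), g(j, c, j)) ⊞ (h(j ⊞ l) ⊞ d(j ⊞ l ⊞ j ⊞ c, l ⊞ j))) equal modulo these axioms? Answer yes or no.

Left:  h(d(((j ⊞ l) ⊞ j) ⊞ c, j ⊞ l) ⊞ h(l ⊞ j) ⊞ g(j ⊞ j, g(j, c, j), g(j, j, l)))
  Focus inside:  d(((j ⊞ l) ⊞ j) ⊞ c, j ⊞ l) ⊞ h(l ⊞ j) ⊞ g(j ⊞ j, g(j, c, j), g(j, j, l))
  Canonicalize subterm:  d(((j ⊞ l) ⊞ j) ⊞ c, j ⊞ l)  →  d(c ⊞ j ⊞ j ⊞ l, j ⊞ l)
  Canonicalize subterm:  h(l ⊞ j)  →  h(j ⊞ l)
  Sort:  d(c ⊞ j ⊞ j ⊞ l, j ⊞ l) ⊞ g(j ⊞ j, g(j, c, j), g(j, j, l)) ⊞ h(j ⊞ l)
  Rebuild:  h(d(c ⊞ j ⊞ j ⊞ l, j ⊞ l) ⊞ g(j ⊞ j, g(j, c, j), g(j, j, l)) ⊞ h(j ⊞ l))
Right:  h(g(j ⊞ j, g(j, j, l), g(j, c, j)) ⊞ (h(j ⊞ l) ⊞ d(j ⊞ l ⊞ j ⊞ c, l ⊞ j)))
  Focus inside:  g(j ⊞ j, g(j, j, l), g(j, c, j)) ⊞ (h(j ⊞ l) ⊞ d(j ⊞ l ⊞ j ⊞ c, l ⊞ j))
  Flatten:  g(j ⊞ j, g(j, j, l), g(j, c, j)) ⊞ h(j ⊞ l) ⊞ d(j ⊞ l ⊞ j ⊞ c, l ⊞ j)
  Canonicalize subterm:  d(j ⊞ l ⊞ j ⊞ c, l ⊞ j)  →  d(c ⊞ j ⊞ j ⊞ l, j ⊞ l)
  Sort:  d(c ⊞ j ⊞ j ⊞ l, j ⊞ l) ⊞ g(j ⊞ j, g(j, j, l), g(j, c, j)) ⊞ h(j ⊞ l)
  Rebuild:  h(d(c ⊞ j ⊞ j ⊞ l, j ⊞ l) ⊞ g(j ⊞ j, g(j, j, l), g(j, c, j)) ⊞ h(j ⊞ l))

Answer: no — h(d(c ⊞ j ⊞ j ⊞ l, j ⊞ l) ⊞ g(j ⊞ j, g(j, c, j), g(j, j, l)) ⊞ h(j ⊞ l)) vs h(d(c ⊞ j ⊞ j ⊞ l, j ⊞ l) ⊞ g(j ⊞ j, g(j, j, l), g(j, c, j)) ⊞ h(j ⊞ l))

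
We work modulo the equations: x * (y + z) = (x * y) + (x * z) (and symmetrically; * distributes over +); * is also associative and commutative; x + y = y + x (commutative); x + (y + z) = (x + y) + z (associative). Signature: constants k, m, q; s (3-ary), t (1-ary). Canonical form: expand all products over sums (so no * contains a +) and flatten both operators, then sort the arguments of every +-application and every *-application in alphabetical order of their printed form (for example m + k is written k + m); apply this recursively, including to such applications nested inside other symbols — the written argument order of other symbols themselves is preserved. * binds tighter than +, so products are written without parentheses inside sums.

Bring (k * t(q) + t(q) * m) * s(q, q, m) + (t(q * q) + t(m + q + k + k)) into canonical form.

Distribute:  k * s(q, q, m) * t(q) + m * s(q, q, m) * t(q) + t(q * q) + t(k + k + m + q)
Sort:  k * s(q, q, m) * t(q) + m * s(q, q, m) * t(q) + t(k + k + m + q) + t(q * q)

Answer: k * s(q, q, m) * t(q) + m * s(q, q, m) * t(q) + t(k + k + m + q) + t(q * q)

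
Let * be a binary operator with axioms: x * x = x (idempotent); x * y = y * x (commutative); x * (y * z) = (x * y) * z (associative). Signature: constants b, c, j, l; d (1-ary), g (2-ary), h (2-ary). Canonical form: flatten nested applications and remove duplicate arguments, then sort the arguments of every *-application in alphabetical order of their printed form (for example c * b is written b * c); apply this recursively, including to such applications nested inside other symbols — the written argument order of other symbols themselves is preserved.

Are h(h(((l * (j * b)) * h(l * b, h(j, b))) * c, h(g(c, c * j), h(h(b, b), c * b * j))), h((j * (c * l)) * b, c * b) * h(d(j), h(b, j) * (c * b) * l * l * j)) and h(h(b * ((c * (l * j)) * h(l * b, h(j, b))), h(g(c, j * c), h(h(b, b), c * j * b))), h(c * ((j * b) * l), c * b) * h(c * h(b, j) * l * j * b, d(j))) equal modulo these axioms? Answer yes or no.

Left:  h(h(((l * (j * b)) * h(l * b, h(j, b))) * c, h(g(c, c * j), h(h(b, b), c * b * j))), h((j * (c * l)) * b, c * b) * h(d(j), h(b, j) * (c * b) * l * l * j))
  Work inside:  h((j * (c * l)) * b, c * b) * h(d(j), h(b, j) * (c * b) * l * l * j)
  Inside:  h((j * (c * l)) * b, c * b)  →  h(b * c * j * l, b * c)
  Canonicalize subterm:  h(d(j), h(b, j) * (c * b) * l * l * j)  →  h(d(j), b * c * h(b, j) * j * l)
  Order the arguments:  h(b * c * j * l, b * c) * h(d(j), b * c * h(b, j) * j * l)
  Rebuild:  h(h(b * c * h(b * l, h(j, b)) * j * l, h(g(c, c * j), h(h(b, b), b * c * j))), h(b * c * j * l, b * c) * h(d(j), b * c * h(b, j) * j * l))
Right:  h(h(b * ((c * (l * j)) * h(l * b, h(j, b))), h(g(c, j * c), h(h(b, b), c * j * b))), h(c * ((j * b) * l), c * b) * h(c * h(b, j) * l * j * b, d(j)))
  Focus inside:  h(c * ((j * b) * l), c * b) * h(c * h(b, j) * l * j * b, d(j))
  Inside:  h(c * ((j * b) * l), c * b)  →  h(b * c * j * l, b * c)
  Canonicalize subterm:  h(c * h(b, j) * l * j * b, d(j))  →  h(b * c * h(b, j) * j * l, d(j))
  Order the arguments:  h(b * c * h(b, j) * j * l, d(j)) * h(b * c * j * l, b * c)
  Rebuild:  h(h(b * c * h(b * l, h(j, b)) * j * l, h(g(c, c * j), h(h(b, b), b * c * j))), h(b * c * h(b, j) * j * l, d(j)) * h(b * c * j * l, b * c))

Answer: no — h(h(b * c * h(b * l, h(j, b)) * j * l, h(g(c, c * j), h(h(b, b), b * c * j))), h(b * c * j * l, b * c) * h(d(j), b * c * h(b, j) * j * l)) vs h(h(b * c * h(b * l, h(j, b)) * j * l, h(g(c, c * j), h(h(b, b), b * c * j))), h(b * c * h(b, j) * j * l, d(j)) * h(b * c * j * l, b * c))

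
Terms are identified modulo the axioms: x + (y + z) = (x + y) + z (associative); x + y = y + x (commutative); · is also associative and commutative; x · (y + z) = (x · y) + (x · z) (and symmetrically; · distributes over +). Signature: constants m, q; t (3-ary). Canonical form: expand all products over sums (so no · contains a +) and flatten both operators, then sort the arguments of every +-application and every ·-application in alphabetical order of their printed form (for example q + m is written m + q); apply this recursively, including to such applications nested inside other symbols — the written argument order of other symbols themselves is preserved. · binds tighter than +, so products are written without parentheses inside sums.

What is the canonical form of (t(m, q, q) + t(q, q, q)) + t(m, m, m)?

Answer: t(m, m, m) + t(m, q, q) + t(q, q, q)

Derivation:
Un-nest:  t(m, q, q) + t(q, q, q) + t(m, m, m)
Sort:  t(m, m, m) + t(m, q, q) + t(q, q, q)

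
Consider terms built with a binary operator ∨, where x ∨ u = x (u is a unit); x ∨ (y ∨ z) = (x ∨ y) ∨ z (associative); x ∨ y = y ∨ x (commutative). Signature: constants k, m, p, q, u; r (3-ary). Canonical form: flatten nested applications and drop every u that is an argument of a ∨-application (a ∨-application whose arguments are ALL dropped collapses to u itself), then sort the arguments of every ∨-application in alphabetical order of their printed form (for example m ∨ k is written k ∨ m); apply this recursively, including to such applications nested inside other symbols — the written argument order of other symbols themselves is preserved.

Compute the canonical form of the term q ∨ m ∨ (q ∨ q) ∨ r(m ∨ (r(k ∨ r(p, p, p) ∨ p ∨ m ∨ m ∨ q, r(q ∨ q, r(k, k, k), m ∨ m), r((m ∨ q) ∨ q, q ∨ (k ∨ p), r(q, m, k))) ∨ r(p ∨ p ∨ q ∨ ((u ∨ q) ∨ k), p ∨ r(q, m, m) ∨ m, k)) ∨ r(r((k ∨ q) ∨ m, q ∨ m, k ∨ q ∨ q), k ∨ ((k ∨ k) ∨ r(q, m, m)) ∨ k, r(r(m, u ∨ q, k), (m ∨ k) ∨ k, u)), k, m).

Merge nested applications:  q ∨ m ∨ q ∨ q ∨ r(m ∨ (r(k ∨ r(p, p, p) ∨ p ∨ m ∨ m ∨ q, r(q ∨ q, r(k, k, k), m ∨ m), r((m ∨ q) ∨ q, q ∨ (k ∨ p), r(q, m, k))) ∨ r(p ∨ p ∨ q ∨ ((u ∨ q) ∨ k), p ∨ r(q, m, m) ∨ m, k)) ∨ r(r((k ∨ q) ∨ m, q ∨ m, k ∨ q ∨ q), k ∨ ((k ∨ k) ∨ r(q, m, m)) ∨ k, r(r(m, u ∨ q, k), (m ∨ k) ∨ k, u)), k, m)
Simplify inside:  r(m ∨ (r(k ∨ r(p, p, p) ∨ p ∨ m ∨ m ∨ q, r(q ∨ q, r(k, k, k), m ∨ m), r((m ∨ q) ∨ q, q ∨ (k ∨ p), r(q, m, k))) ∨ r(p ∨ p ∨ q ∨ ((u ∨ q) ∨ k), p ∨ r(q, m, m) ∨ m, k)) ∨ r(r((k ∨ q) ∨ m, q ∨ m, k ∨ q ∨ q), k ∨ ((k ∨ k) ∨ r(q, m, m)) ∨ k, r(r(m, u ∨ q, k), (m ∨ k) ∨ k, u)), k, m)  →  r(m ∨ r(k ∨ m ∨ m ∨ p ∨ q ∨ r(p, p, p), r(q ∨ q, r(k, k, k), m ∨ m), r(m ∨ q ∨ q, k ∨ p ∨ q, r(q, m, k))) ∨ r(k ∨ p ∨ p ∨ q ∨ q, m ∨ p ∨ r(q, m, m), k) ∨ r(r(k ∨ m ∨ q, m ∨ q, k ∨ q ∨ q), k ∨ k ∨ k ∨ k ∨ r(q, m, m), r(r(m, q, k), k ∨ k ∨ m, u)), k, m)
Order the arguments:  m ∨ q ∨ q ∨ q ∨ r(m ∨ r(k ∨ m ∨ m ∨ p ∨ q ∨ r(p, p, p), r(q ∨ q, r(k, k, k), m ∨ m), r(m ∨ q ∨ q, k ∨ p ∨ q, r(q, m, k))) ∨ r(k ∨ p ∨ p ∨ q ∨ q, m ∨ p ∨ r(q, m, m), k) ∨ r(r(k ∨ m ∨ q, m ∨ q, k ∨ q ∨ q), k ∨ k ∨ k ∨ k ∨ r(q, m, m), r(r(m, q, k), k ∨ k ∨ m, u)), k, m)

Answer: m ∨ q ∨ q ∨ q ∨ r(m ∨ r(k ∨ m ∨ m ∨ p ∨ q ∨ r(p, p, p), r(q ∨ q, r(k, k, k), m ∨ m), r(m ∨ q ∨ q, k ∨ p ∨ q, r(q, m, k))) ∨ r(k ∨ p ∨ p ∨ q ∨ q, m ∨ p ∨ r(q, m, m), k) ∨ r(r(k ∨ m ∨ q, m ∨ q, k ∨ q ∨ q), k ∨ k ∨ k ∨ k ∨ r(q, m, m), r(r(m, q, k), k ∨ k ∨ m, u)), k, m)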